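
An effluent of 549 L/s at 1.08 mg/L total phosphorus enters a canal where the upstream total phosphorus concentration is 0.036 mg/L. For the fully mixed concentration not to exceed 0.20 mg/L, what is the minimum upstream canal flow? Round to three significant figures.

Set C_mix = 0.20: (Q·0.03600 + 549.0·1.080) / (Q + 549.0) = 0.20
→ Q = 549.0·(1.080 − 0.20)/(0.20 − 0.03600) = 2946 L/s.

2950 L/s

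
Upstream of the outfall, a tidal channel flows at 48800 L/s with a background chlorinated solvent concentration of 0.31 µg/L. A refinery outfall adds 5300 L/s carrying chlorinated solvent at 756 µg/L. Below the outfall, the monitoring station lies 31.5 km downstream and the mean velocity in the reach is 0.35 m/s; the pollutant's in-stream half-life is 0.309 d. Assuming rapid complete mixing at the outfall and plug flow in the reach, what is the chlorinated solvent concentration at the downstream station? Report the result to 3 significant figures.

Conservation of mass: C = (48800·0.3100 + 5300·756.0) / 54100 = 4022000/54100 = 74.34 µg/L.
Travel time t = 31.5·1000 / 0.35 = 90000 s = 25.00 h.
Half-life 0.309 d → k = ln 2 / 0.309 = 2.243 d⁻¹.
Applying C = C₀e^(−kt): 74.34 × 0.09665 = 7.185 µg/L.

7.19 µg/L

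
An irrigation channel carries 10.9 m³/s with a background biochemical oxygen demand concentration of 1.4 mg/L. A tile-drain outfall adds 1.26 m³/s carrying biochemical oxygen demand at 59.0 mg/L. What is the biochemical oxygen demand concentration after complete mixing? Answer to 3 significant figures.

7.37 mg/L

Flow-weighted average: C = (10.90·1.400 + 1.260·59.00) / 12.16 = 89.60/12.16 = 7.368 mg/L.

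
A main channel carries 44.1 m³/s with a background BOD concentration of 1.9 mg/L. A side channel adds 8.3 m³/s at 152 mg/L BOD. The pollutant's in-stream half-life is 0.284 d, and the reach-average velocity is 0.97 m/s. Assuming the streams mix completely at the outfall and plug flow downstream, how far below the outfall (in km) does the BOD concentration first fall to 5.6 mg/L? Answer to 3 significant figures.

Mass balance: C = (44.10·1.900 + 8.300·152.0) / 52.40 = 1345/52.40 = 25.68 mg/L.
Half-life 0.284 d → k = ln 2 / 0.284 = 2.441 d⁻¹.
Set 25.68·exp(−k·t) = 5.6 → t = ln(25.68/5.6)/k = 53910 s = 14.97 h.
Distance = v·t = 0.97·53910 = 52290 m = 52.29 km.

52.3 km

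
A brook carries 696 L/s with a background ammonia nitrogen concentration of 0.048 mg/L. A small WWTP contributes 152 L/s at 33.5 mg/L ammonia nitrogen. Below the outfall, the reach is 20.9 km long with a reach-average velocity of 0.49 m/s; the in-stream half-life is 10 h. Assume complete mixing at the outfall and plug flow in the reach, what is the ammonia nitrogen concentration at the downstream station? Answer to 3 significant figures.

Conservation of mass: C = (696.0·0.04800 + 152.0·33.50) / 848.0 = 5125/848.0 = 6.044 mg/L.
Travel time t = 20.9·1000 / 0.49 = 42650 s = 11.85 h.
Half-life 10 h → k = ln 2 / 10 = 0.06931 h⁻¹ = 1.664 d⁻¹.
First-order decay: C = 6.044·exp(−k·t) = 6.044·0.4399 = 2.659 mg/L.

2.66 mg/L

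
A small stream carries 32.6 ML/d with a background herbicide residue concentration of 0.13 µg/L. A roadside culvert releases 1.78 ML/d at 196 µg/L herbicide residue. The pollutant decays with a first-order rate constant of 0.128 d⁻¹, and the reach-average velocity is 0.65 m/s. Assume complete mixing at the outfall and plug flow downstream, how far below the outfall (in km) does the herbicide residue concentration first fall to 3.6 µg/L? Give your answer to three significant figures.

Flow-weighted average: C = (32.60·0.1300 + 1.780·196.0) / 34.38 = 353.1/34.38 = 10.27 µg/L.
Set 10.27·exp(−k·t) = 3.6 → t = ln(10.27/3.6)/k = 707700 s = 196.6 h.
Distance = v·t = 0.65·707700 = 460000 m = 460.0 km.

460 km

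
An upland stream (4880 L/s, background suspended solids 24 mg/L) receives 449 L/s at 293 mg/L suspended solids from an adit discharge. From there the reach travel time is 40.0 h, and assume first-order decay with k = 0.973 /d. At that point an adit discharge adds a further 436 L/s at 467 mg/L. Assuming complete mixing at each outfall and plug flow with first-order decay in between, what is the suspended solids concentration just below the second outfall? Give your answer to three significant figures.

43.8 mg/L

Mass balance: C = (4880·24.00 + 449.0·293.0) / 5329 = 248700/5329 = 46.66 mg/L; combined flow 5329 L/s.
After decay, C = 46.66 × e^(−kt) = 46.66 × 0.1976 = 9.220 mg/L.
At the second outfall, C = (5329·9.220 + 436.0·467.0) / (5329 + 436.0) = 43.84 mg/L.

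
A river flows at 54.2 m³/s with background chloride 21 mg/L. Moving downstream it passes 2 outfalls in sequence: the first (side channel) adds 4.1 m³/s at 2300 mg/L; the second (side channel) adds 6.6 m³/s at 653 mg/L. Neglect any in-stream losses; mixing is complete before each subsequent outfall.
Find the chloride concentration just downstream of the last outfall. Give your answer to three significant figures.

229 mg/L

After outfall 1: Q = 54.20 + 4.100 = 58.30 m³/s; C = (54.20·21.00 + 4.100·2300)/58.30 = 181.3 mg/L.
After outfall 2: Q = 58.30 + 6.600 = 64.90 m³/s; C = (58.30·181.3 + 6.600·653.0)/64.90 = 229.2 mg/L.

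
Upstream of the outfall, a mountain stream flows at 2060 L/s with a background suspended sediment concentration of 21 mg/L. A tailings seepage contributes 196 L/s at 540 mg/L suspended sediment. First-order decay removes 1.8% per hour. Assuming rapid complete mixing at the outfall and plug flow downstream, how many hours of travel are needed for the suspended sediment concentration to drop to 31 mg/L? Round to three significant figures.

Flow-weighted average: C = (2060·21.00 + 196.0·540.0) / 2256 = 149100/2256 = 66.09 mg/L.
1.8%/h lost → k = −ln(1 − 0.018) = 0.01816 h⁻¹.
66.09·exp(−k·t) = 31 → t = ln(66.09/31)/k = 150000 s = 41.68 h.

41.7 h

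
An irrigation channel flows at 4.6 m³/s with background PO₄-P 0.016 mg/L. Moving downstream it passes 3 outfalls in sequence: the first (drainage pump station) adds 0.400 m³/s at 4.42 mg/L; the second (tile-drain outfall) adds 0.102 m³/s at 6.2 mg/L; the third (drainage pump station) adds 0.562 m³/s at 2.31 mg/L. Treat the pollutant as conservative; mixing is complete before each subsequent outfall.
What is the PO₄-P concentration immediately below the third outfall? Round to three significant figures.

After outfall 1: Q = 4.600 + 0.4000 = 5.000 m³/s; C = (4.600·0.01600 + 0.4000·4.420)/5.000 = 0.3683 mg/L.
After outfall 2: Q = 5.000 + 0.1020 = 5.102 m³/s; C = (5.000·0.3683 + 0.1020·6.200)/5.102 = 0.4849 mg/L.
After outfall 3: Q = 5.102 + 0.5620 = 5.664 m³/s; C = (5.102·0.4849 + 0.5620·2.310)/5.664 = 0.6660 mg/L.

0.666 mg/L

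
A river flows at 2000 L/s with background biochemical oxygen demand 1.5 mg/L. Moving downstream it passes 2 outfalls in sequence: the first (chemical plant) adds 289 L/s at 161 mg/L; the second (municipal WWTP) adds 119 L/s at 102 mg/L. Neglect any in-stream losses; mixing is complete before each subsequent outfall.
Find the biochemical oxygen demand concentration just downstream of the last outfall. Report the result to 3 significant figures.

Below outfall 1: Q → 2289 L/s, C = (2000·1.500 + 289.0·161.0)/2289 = 21.64 mg/L.
Below outfall 2: Q → 2408 L/s, C = (2289·21.64 + 119.0·102.0)/2408 = 25.61 mg/L.

25.6 mg/L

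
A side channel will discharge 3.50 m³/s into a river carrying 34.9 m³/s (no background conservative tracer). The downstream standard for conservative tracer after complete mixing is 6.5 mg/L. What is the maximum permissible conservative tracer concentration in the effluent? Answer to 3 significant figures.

71.3 mg/L

At the limit, (Qr·Cr + Qe·Cₑ)/(Qr + Qe) = 6.5:
Cₑ = (38.40·6.5 − 34.90·0) / 3.500 = 71.31 mg/L.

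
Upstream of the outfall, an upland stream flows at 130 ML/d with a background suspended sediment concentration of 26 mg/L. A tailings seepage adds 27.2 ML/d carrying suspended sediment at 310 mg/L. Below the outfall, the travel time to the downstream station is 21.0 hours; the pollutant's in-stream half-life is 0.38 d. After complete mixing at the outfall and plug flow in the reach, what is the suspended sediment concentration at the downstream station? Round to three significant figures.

After mixing, C = (130.0·26.00 + 27.20·310.0) / 157.2 = 11810/157.2 = 75.14 mg/L.
Half-life 0.38 d → k = ln 2 / 0.38 = 1.824 d⁻¹.
First-order decay: C = 75.14·exp(−k·t) = 75.14·0.2027 = 15.23 mg/L.

15.2 mg/L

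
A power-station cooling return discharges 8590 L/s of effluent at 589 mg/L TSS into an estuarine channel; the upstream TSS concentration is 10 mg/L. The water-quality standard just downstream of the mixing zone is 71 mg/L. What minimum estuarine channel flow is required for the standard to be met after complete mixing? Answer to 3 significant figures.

72900 L/s

Set C_mix = 71: (Q·10.00 + 8590·589.0) / (Q + 8590) = 71
→ Q = 8590·(589.0 − 71)/(71 − 10.00) = 72940 L/s.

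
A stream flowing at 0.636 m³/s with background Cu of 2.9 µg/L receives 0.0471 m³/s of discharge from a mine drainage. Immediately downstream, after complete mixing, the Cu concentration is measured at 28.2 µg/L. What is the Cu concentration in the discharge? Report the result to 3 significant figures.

Mass balance: 0.6360·2.900 + 0.04710·Cₑ = 0.6831·28.20
→ Cₑ = (0.6831·28.20 − 0.6360·2.900) / 0.04710 = 369.8 µg/L.

370 µg/L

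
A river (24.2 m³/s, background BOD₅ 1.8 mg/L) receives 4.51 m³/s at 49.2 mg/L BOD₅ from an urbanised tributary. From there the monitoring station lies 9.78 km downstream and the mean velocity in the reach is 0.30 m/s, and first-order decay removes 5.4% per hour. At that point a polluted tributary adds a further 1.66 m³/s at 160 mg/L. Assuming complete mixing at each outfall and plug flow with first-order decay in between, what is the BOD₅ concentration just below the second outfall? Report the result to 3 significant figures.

Mass balance: C = (24.20·1.800 + 4.510·49.20) / 28.71 = 265.5/28.71 = 9.246 mg/L; combined flow 28.71 m³/s.
Travel time t = 9.78·1000 / 0.30 = 32600 s = 9.056 h.
5.4%/h lost → k = −ln(1 − 0.054) = 0.05551 h⁻¹.
Applying C = C₀e^(−kt): 9.246 × 0.6049 = 5.593 mg/L.
Second outfall: C = (28.71·5.593 + 1.660·160.0)/30.37 = 14.03 mg/L.

14.0 mg/L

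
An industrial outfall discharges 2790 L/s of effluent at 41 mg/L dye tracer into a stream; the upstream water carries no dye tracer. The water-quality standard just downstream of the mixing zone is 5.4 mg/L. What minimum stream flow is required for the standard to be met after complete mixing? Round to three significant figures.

Set C_mix = 5.4: (Q·0 + 2790·41.00) / (Q + 2790) = 5.4
→ Q = 2790·(41.00 − 5.4)/(5.4 − 0) = 18390 L/s.

18400 L/s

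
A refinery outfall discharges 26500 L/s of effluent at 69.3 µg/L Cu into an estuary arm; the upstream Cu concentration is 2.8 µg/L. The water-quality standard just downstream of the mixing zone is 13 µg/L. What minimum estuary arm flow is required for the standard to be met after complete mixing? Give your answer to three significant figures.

Set C_mix = 13: (Q·2.800 + 26500·69.30) / (Q + 26500) = 13
→ Q = 26500·(69.30 − 13)/(13 − 2.800) = 146300 L/s.

146000 L/s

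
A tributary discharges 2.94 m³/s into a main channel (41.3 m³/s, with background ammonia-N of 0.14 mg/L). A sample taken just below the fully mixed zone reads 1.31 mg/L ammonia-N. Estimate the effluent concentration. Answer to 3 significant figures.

Mass balance: 41.30·0.1400 + 2.940·Cₑ = 44.24·1.310
→ Cₑ = (44.24·1.310 − 41.30·0.1400) / 2.940 = 17.75 mg/L.

17.7 mg/L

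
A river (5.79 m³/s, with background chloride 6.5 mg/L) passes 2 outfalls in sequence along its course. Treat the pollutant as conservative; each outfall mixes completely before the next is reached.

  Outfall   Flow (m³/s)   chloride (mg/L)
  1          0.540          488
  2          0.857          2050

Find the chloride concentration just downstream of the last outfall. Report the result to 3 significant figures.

Outfall 1: combined Q = 6.330 m³/s; C = (5.790·6.500 + 0.5400·488.0)/6.330 = 47.58 mg/L.
Outfall 2: combined Q = 7.187 m³/s; C = (6.330·47.58 + 0.8570·2050)/7.187 = 286.4 mg/L.

286 mg/L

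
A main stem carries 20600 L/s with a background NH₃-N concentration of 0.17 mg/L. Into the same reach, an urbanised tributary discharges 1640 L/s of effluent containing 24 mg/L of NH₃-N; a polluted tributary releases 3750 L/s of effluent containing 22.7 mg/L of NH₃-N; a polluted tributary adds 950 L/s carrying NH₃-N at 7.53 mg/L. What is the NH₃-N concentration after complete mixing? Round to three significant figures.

5.02 mg/L

Mixed concentration C = ΣQC/ΣQ = (20600·0.1700 + 1640·24.00 + 3750·22.70 + 950.0·7.530) / 26940 = 135100/26940 = 5.016 mg/L.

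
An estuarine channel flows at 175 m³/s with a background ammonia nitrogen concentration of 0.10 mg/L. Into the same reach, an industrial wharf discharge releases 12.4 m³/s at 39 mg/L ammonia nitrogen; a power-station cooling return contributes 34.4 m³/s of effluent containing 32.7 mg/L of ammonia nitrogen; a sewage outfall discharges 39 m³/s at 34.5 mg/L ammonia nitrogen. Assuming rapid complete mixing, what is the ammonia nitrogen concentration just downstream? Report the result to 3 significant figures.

Flow-weighted average: C = (175.0·0.1000 + 12.40·39.00 + 34.40·32.70 + 39.00·34.50) / 260.8 = 2971/260.8 = 11.39 mg/L.

11.4 mg/L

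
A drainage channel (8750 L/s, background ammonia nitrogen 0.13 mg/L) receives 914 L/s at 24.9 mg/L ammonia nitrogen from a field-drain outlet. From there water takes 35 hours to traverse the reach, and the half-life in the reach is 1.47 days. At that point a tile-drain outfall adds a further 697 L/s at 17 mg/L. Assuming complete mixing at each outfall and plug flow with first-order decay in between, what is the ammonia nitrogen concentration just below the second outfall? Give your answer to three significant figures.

Mass balance: C = (8750·0.1300 + 914.0·24.90) / 9664 = 23900/9664 = 2.473 mg/L; combined flow 9664 L/s.
Half-life 1.47 d → k = ln 2 / 1.47 = 0.4715 d⁻¹.
Decay over the reach: 2.473·exp(−kt) = 2.473·0.5028 = 1.243 mg/L.
Second outfall: C = (9664·1.243 + 697.0·17.00)/10360 = 2.303 mg/L.

2.30 mg/L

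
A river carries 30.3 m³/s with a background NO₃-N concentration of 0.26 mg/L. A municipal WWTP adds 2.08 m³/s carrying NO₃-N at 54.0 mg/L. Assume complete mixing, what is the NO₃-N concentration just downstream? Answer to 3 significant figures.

3.71 mg/L

Mass balance: C = (30.30·0.2600 + 2.080·54.00) / 32.38 = 120.2/32.38 = 3.712 mg/L.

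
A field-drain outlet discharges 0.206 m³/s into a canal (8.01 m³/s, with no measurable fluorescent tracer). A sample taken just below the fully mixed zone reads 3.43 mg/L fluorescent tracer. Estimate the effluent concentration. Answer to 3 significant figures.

Mass balance: 8.010·0 + 0.2060·Cₑ = 8.216·3.430
→ Cₑ = (8.216·3.430 − 8.010·0) / 0.2060 = 136.8 mg/L.

137 mg/L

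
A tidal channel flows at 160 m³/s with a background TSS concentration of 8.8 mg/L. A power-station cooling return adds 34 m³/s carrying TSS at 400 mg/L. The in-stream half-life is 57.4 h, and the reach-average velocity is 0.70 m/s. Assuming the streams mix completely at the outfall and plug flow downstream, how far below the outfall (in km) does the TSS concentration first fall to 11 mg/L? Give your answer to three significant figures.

407 km

Flow-weighted average: C = (160.0·8.800 + 34.00·400.0) / 194.0 = 15010/194.0 = 77.36 mg/L.
Half-life 57.4 h → k = ln 2 / 57.4 = 0.01208 h⁻¹ = 0.2898 d⁻¹.
Set 77.36·exp(−k·t) = 11 → t = ln(77.36/11)/k = 581500 s = 161.5 h.
Distance = v·t = 0.70·581500 = 407100 m = 407.1 km.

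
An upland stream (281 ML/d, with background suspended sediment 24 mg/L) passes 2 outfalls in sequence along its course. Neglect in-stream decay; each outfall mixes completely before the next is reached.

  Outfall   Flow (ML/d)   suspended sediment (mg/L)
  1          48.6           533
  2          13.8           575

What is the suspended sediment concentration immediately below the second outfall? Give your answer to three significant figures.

118 mg/L

Below outfall 1: Q → 329.6 ML/d, C = (281.0·24.00 + 48.60·533.0)/329.6 = 99.05 mg/L.
Below outfall 2: Q → 343.4 ML/d, C = (329.6·99.05 + 13.80·575.0)/343.4 = 118.2 mg/L.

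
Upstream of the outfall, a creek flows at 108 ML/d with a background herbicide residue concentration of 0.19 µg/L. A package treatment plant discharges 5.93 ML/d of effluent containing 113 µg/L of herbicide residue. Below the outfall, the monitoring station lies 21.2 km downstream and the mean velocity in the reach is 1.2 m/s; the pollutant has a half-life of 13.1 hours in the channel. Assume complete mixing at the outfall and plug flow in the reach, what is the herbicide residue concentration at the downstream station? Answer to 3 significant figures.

Mixed concentration C = ΣQC/ΣQ = (108.0·0.1900 + 5.930·113.0) / 113.9 = 690.6/113.9 = 6.062 µg/L.
Travel time t = 21.2·1000 / 1.2 = 17670 s = 4.907 h.
Half-life 13.1 h → k = ln 2 / 13.1 = 0.05291 h⁻¹ = 1.270 d⁻¹.
Decay over the reach: 6.062·exp(−kt) = 6.062·0.7713 = 4.675 µg/L.

4.68 µg/L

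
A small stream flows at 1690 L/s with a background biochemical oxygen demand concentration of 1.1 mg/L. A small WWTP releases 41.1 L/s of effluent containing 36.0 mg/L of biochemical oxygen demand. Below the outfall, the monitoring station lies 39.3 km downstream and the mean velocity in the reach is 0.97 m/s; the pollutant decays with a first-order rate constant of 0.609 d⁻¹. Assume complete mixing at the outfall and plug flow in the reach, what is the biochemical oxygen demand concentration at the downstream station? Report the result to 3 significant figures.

1.45 mg/L

Mass balance: C = (1690·1.100 + 41.10·36.00) / 1731 = 3339/1731 = 1.929 mg/L.
Travel time t = 39.3·1000 / 0.97 = 40520 s = 11.25 h.
After decay, C = 1.929 × e^(−kt) = 1.929 × 0.7516 = 1.449 mg/L.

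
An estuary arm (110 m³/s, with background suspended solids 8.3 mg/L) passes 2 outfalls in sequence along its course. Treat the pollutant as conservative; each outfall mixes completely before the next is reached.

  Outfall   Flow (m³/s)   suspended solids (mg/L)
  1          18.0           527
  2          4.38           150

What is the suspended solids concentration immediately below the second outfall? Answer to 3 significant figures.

83.5 mg/L

Below outfall 1: Q → 128.0 m³/s, C = (110.0·8.300 + 18.00·527.0)/128.0 = 81.24 mg/L.
Below outfall 2: Q → 132.4 m³/s, C = (128.0·81.24 + 4.380·150.0)/132.4 = 83.52 mg/L.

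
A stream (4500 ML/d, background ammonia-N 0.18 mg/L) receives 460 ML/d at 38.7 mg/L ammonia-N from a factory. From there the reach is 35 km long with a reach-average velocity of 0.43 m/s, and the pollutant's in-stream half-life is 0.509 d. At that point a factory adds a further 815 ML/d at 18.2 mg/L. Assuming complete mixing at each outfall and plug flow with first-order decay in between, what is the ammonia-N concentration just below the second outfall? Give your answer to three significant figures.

3.46 mg/L

After mixing, C = (4500·0.1800 + 460.0·38.70) / 4960 = 18610/4960 = 3.752 mg/L; combined flow 4960 ML/d.
Travel time t = 35·1000 / 0.43 = 81400 s = 22.61 h.
Half-life 0.509 d → k = ln 2 / 0.509 = 1.362 d⁻¹.
Decay over the reach: 3.752·exp(−kt) = 3.752·0.2772 = 1.040 mg/L.
At the second outfall, C = (4960·1.040 + 815.0·18.20) / (4960 + 815.0) = 3.462 mg/L.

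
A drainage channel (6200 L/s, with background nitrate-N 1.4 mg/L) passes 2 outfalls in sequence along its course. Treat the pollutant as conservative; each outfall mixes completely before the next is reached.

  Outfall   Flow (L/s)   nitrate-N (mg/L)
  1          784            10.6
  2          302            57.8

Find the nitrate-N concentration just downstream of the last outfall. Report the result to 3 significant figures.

4.73 mg/L

Outfall 1: combined Q = 6984 L/s; C = (6200·1.400 + 784.0·10.60)/6984 = 2.433 mg/L.
Outfall 2: combined Q = 7286 L/s; C = (6984·2.433 + 302.0·57.80)/7286 = 4.728 mg/L.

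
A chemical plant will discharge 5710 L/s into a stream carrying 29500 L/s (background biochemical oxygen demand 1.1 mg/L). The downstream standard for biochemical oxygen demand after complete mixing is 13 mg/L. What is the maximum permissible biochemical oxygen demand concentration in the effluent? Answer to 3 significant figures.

74.5 mg/L

At the limit, (Qr·Cr + Qe·Cₑ)/(Qr + Qe) = 13:
Cₑ = (35210·13 − 29500·1.100) / 5710 = 74.48 mg/L.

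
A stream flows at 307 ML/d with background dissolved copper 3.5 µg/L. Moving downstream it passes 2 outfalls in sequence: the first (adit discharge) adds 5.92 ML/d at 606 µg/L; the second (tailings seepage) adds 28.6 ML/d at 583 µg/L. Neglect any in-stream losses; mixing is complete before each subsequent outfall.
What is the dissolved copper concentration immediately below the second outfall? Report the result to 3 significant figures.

62.5 µg/L

Below outfall 1: Q → 312.9 ML/d, C = (307.0·3.500 + 5.920·606.0)/312.9 = 14.90 µg/L.
Below outfall 2: Q → 341.5 ML/d, C = (312.9·14.90 + 28.60·583.0)/341.5 = 62.47 µg/L.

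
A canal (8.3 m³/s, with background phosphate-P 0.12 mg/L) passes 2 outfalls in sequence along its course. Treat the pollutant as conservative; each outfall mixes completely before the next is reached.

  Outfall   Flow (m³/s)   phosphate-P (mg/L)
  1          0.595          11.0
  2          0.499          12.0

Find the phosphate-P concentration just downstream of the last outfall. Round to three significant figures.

1.44 mg/L

After outfall 1: Q = 8.300 + 0.5950 = 8.895 m³/s; C = (8.300·0.1200 + 0.5950·11.00)/8.895 = 0.8478 mg/L.
After outfall 2: Q = 8.895 + 0.4990 = 9.394 m³/s; C = (8.895·0.8478 + 0.4990·12.00)/9.394 = 1.440 mg/L.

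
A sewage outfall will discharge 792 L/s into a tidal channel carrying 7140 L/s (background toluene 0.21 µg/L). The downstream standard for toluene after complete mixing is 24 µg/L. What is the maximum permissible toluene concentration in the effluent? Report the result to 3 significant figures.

238 µg/L

At the limit, (Qr·Cr + Qe·Cₑ)/(Qr + Qe) = 24:
Cₑ = (7932·24 − 7140·0.2100) / 792.0 = 238.5 µg/L.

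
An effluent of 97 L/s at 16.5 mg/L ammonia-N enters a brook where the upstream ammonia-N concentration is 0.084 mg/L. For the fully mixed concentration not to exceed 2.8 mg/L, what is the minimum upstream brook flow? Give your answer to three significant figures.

Set C_mix = 2.8: (Q·0.08400 + 97.00·16.50) / (Q + 97.00) = 2.8
→ Q = 97.00·(16.50 − 2.8)/(2.8 − 0.08400) = 489.3 L/s.

489 L/s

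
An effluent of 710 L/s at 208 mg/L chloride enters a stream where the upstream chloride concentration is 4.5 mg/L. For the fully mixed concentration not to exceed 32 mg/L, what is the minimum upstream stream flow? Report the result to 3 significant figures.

Set C_mix = 32: (Q·4.500 + 710.0·208.0) / (Q + 710.0) = 32
→ Q = 710.0·(208.0 − 32)/(32 − 4.500) = 4544 L/s.

4540 L/s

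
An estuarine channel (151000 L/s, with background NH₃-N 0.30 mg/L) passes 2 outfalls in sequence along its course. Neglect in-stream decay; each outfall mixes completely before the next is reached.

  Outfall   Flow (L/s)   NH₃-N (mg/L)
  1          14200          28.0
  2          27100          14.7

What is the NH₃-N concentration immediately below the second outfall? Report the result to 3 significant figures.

4.37 mg/L

Below outfall 1: Q → 165200 L/s, C = (151000·0.3000 + 14200·28.00)/165200 = 2.681 mg/L.
Below outfall 2: Q → 192300 L/s, C = (165200·2.681 + 27100·14.70)/192300 = 4.375 mg/L.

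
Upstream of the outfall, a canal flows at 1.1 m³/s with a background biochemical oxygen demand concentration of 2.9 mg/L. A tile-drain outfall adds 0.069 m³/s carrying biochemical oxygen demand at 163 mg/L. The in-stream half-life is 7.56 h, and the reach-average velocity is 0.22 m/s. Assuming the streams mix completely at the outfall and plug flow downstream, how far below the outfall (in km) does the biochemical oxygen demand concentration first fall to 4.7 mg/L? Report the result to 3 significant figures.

8.35 km

Mass balance: C = (1.100·2.900 + 0.06900·163.0) / 1.169 = 14.44/1.169 = 12.35 mg/L.
Half-life 7.56 h → k = ln 2 / 7.56 = 0.09169 h⁻¹ = 2.200 d⁻¹.
Set 12.35·exp(−k·t) = 4.7 → t = ln(12.35/4.7)/k = 37930 s = 10.54 h.
Distance = v·t = 0.22·37930 = 8345 m = 8.345 km.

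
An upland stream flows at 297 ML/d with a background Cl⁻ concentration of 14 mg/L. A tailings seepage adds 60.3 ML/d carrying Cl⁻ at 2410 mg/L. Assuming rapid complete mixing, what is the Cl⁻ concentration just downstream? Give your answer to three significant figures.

418 mg/L

Flow-weighted average: C = (297.0·14.00 + 60.30·2410) / 357.3 = 149500/357.3 = 418.4 mg/L.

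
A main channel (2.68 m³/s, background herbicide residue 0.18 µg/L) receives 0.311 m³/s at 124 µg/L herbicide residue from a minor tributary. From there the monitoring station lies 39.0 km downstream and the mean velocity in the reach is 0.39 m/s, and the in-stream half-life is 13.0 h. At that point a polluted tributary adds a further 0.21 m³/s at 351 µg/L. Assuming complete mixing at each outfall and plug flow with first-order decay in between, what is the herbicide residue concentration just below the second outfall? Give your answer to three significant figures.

25.8 µg/L

Flow-weighted average: C = (2.680·0.1800 + 0.3110·124.0) / 2.991 = 39.05/2.991 = 13.05 µg/L; combined flow 2.991 m³/s.
Travel time t = 39.0·1000 / 0.39 = 100000 s = 27.78 h.
Half-life 13.0 h → k = ln 2 / 13.0 = 0.05332 h⁻¹ = 1.280 d⁻¹.
Decay over the reach: 13.05·exp(−kt) = 13.05·0.2274 = 2.969 µg/L.
Second outfall: C = (2.991·2.969 + 0.2100·351.0)/3.201 = 25.80 µg/L.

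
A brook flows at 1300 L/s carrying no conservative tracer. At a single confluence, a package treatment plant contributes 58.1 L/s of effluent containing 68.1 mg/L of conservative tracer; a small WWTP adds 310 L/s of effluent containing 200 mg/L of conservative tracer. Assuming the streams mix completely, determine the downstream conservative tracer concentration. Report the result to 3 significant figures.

39.5 mg/L

After mixing, C = (1300·0 + 58.10·68.10 + 310.0·200.0) / 1668 = 65960/1668 = 39.54 mg/L.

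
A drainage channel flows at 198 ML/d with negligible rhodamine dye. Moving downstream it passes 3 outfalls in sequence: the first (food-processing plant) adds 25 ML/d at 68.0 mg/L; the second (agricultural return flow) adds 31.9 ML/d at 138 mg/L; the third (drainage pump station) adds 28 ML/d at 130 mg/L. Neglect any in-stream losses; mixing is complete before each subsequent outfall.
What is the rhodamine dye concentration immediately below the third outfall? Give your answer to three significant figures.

Below outfall 1: Q → 223.0 ML/d, C = (198.0·0 + 25.00·68.00)/223.0 = 7.623 mg/L.
Below outfall 2: Q → 254.9 ML/d, C = (223.0·7.623 + 31.90·138.0)/254.9 = 23.94 mg/L.
Below outfall 3: Q → 282.9 ML/d, C = (254.9·23.94 + 28.00·130.0)/282.9 = 34.44 mg/L.

34.4 mg/L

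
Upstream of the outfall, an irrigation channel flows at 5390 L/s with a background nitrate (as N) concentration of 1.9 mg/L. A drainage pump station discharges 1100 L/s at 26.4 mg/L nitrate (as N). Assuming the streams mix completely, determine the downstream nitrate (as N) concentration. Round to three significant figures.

6.05 mg/L

Mass balance: C = (5390·1.900 + 1100·26.40) / 6490 = 39280/6490 = 6.053 mg/L.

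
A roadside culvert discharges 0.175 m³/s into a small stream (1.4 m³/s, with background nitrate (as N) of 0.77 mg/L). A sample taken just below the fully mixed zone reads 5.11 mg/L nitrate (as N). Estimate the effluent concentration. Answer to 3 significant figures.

Mass balance: 1.400·0.7700 + 0.1750·Cₑ = 1.575·5.110
→ Cₑ = (1.575·5.110 − 1.400·0.7700) / 0.1750 = 39.83 mg/L.

39.8 mg/L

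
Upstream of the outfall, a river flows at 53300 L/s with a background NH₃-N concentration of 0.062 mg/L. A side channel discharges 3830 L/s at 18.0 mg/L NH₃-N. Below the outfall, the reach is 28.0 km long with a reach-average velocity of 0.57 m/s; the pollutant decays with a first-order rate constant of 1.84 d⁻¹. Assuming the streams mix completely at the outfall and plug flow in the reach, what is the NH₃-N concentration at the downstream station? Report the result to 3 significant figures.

0.444 mg/L

Flow-weighted average: C = (53300·0.06200 + 3830·18.00) / 57130 = 72240/57130 = 1.265 mg/L.
Travel time t = 28.0·1000 / 0.57 = 49120 s = 13.65 h.
Decay over the reach: 1.265·exp(−kt) = 1.265·0.3513 = 0.4442 mg/L.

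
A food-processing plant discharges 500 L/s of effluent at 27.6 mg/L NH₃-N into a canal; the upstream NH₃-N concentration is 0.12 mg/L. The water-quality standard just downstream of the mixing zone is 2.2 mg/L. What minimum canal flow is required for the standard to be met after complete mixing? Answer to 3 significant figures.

6110 L/s

Set C_mix = 2.2: (Q·0.1200 + 500.0·27.60) / (Q + 500.0) = 2.2
→ Q = 500.0·(27.60 − 2.2)/(2.2 − 0.1200) = 6106 L/s.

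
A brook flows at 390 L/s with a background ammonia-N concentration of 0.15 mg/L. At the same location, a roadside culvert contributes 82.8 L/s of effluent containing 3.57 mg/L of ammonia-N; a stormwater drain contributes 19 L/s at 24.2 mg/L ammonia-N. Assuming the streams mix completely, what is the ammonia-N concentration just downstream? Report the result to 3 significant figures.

After mixing, C = (390.0·0.1500 + 82.80·3.570 + 19.00·24.20) / 491.8 = 813.9/491.8 = 1.655 mg/L.

1.65 mg/L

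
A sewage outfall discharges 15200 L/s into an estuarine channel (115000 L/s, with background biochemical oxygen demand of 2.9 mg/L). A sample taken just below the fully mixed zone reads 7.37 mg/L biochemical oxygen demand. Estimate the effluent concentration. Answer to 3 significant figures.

41.2 mg/L

Mass balance: 115000·2.900 + 15200·Cₑ = 130200·7.370
→ Cₑ = (130200·7.370 − 115000·2.900) / 15200 = 41.19 mg/L.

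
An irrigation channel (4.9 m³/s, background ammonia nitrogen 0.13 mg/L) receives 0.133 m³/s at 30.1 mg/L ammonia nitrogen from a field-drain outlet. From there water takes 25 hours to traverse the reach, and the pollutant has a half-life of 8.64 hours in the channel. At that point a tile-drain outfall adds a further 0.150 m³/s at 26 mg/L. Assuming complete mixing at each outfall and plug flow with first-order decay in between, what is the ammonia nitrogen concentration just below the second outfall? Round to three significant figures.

0.873 mg/L

Flow-weighted average: C = (4.900·0.1300 + 0.1330·30.10) / 5.033 = 4.640/5.033 = 0.9220 mg/L; combined flow 5.033 m³/s.
Half-life 8.64 h → k = ln 2 / 8.64 = 0.08023 h⁻¹ = 1.925 d⁻¹.
After decay, C = 0.9220 × e^(−kt) = 0.9220 × 0.1346 = 0.1241 mg/L.
At the second outfall, C = (5.033·0.1241 + 0.1500·26.00) / (5.033 + 0.1500) = 0.8729 mg/L.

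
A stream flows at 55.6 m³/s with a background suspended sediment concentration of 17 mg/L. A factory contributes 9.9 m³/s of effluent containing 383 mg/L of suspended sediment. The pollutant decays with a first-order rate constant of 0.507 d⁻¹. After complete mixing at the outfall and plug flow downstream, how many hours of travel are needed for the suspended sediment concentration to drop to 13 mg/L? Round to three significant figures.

Flow-weighted average: C = (55.60·17.00 + 9.900·383.0) / 65.50 = 4737/65.50 = 72.32 mg/L.
72.32·exp(−k·t) = 13 → t = ln(72.32/13)/k = 292500 s = 81.24 h.

81.2 h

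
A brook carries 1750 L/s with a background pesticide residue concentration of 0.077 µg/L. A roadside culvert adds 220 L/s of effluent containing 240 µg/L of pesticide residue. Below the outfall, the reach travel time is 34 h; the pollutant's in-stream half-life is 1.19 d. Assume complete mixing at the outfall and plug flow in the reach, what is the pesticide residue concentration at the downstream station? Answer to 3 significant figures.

11.8 µg/L

Mixed concentration C = ΣQC/ΣQ = (1750·0.07700 + 220.0·240.0) / 1970 = 52930/1970 = 26.87 µg/L.
Half-life 1.19 d → k = ln 2 / 1.19 = 0.5825 d⁻¹.
First-order decay: C = 26.87·exp(−k·t) = 26.87·0.4382 = 11.77 µg/L.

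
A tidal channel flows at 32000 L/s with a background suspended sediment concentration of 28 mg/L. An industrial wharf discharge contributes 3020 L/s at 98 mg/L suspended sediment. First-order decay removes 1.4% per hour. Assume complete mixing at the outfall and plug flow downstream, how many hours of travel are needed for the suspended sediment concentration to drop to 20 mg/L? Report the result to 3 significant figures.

Flow-weighted average: C = (32000·28.00 + 3020·98.00) / 35020 = 1192000/35020 = 34.04 mg/L.
1.4%/h lost → k = −ln(1 − 0.014) = 0.01410 h⁻¹.
34.04·exp(−k·t) = 20 → t = ln(34.04/20)/k = 135800 s = 37.71 h.

37.7 h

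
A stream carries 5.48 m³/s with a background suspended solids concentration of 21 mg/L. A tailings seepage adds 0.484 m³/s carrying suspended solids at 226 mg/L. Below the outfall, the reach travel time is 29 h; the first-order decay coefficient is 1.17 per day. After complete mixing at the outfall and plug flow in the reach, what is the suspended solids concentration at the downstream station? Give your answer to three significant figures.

Mass balance: C = (5.480·21.00 + 0.4840·226.0) / 5.964 = 224.5/5.964 = 37.64 mg/L.
After decay, C = 37.64 × e^(−kt) = 37.64 × 0.2432 = 9.154 mg/L.

9.15 mg/L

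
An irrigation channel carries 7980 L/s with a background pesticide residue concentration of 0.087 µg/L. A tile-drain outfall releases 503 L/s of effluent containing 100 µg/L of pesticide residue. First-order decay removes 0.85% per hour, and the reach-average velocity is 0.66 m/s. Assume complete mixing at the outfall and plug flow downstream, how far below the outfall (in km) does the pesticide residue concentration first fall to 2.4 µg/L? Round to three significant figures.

After mixing, C = (7980·0.08700 + 503.0·100.0) / 8483 = 50990/8483 = 6.011 µg/L.
0.85%/h lost → k = −ln(1 − 0.0085) = 0.008536 h⁻¹.
Set 6.011·exp(−k·t) = 2.4 → t = ln(6.011/2.4)/k = 387200 s = 107.6 h.
Distance = v·t = 0.66·387200 = 255600 m = 255.6 km.

256 km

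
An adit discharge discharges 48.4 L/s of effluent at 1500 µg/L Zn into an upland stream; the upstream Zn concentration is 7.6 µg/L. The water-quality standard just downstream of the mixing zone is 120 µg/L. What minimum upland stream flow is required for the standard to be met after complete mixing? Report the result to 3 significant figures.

594 L/s

Set C_mix = 120: (Q·7.600 + 48.40·1500) / (Q + 48.40) = 120
→ Q = 48.40·(1500 − 120)/(120 − 7.600) = 594.2 L/s.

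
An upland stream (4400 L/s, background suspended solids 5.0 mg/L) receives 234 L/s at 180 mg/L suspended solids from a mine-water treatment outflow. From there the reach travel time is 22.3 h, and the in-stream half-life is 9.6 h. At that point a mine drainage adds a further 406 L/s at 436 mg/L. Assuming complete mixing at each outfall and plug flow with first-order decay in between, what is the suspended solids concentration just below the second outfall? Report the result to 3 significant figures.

Flow-weighted average: C = (4400·5.000 + 234.0·180.0) / 4634 = 64120/4634 = 13.84 mg/L; combined flow 4634 L/s.
Half-life 9.6 h → k = ln 2 / 9.6 = 0.07220 h⁻¹ = 1.733 d⁻¹.
First-order decay: C = 13.84·exp(−k·t) = 13.84·0.1999 = 2.765 mg/L.
At the second outfall, C = (4634·2.765 + 406.0·436.0) / (4634 + 406.0) = 37.66 mg/L.

37.7 mg/L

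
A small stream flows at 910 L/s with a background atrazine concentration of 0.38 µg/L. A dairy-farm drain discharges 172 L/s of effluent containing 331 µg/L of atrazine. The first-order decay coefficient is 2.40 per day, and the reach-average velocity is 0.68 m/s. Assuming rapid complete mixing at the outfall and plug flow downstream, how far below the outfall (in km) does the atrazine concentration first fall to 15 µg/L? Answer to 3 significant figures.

Mixed concentration C = ΣQC/ΣQ = (910.0·0.3800 + 172.0·331.0) / 1082 = 57280/1082 = 52.94 µg/L.
Set 52.94·exp(−k·t) = 15 → t = ln(52.94/15)/k = 45400 s = 12.61 h.
Distance = v·t = 0.68·45400 = 30870 m = 30.87 km.

30.9 km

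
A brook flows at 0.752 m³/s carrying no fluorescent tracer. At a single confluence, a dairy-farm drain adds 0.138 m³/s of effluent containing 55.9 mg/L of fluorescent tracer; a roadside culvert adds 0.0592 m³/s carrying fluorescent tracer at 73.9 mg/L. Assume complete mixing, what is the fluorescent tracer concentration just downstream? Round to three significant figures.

12.7 mg/L

After mixing, C = (0.7520·0 + 0.1380·55.90 + 0.05920·73.90) / 0.9492 = 12.09/0.9492 = 12.74 mg/L.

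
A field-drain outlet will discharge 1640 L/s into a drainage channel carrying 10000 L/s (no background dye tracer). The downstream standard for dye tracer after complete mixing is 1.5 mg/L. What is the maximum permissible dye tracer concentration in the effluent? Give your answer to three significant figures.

10.6 mg/L

At the limit, (Qr·Cr + Qe·Cₑ)/(Qr + Qe) = 1.5:
Cₑ = (11640·1.5 − 10000·0) / 1640 = 10.65 mg/L.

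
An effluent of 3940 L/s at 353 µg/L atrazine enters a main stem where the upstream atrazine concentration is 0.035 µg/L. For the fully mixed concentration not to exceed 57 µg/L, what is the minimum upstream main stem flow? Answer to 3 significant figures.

20500 L/s

Set C_mix = 57: (Q·0.03500 + 3940·353.0) / (Q + 3940) = 57
→ Q = 3940·(353.0 − 57)/(57 − 0.03500) = 20470 L/s.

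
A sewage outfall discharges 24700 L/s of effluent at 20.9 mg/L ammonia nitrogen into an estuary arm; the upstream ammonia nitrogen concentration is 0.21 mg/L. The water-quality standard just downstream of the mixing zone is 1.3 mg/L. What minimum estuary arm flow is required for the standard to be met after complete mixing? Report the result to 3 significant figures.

444000 L/s

Set C_mix = 1.3: (Q·0.2100 + 24700·20.90) / (Q + 24700) = 1.3
→ Q = 24700·(20.90 − 1.3)/(1.3 − 0.2100) = 444100 L/s.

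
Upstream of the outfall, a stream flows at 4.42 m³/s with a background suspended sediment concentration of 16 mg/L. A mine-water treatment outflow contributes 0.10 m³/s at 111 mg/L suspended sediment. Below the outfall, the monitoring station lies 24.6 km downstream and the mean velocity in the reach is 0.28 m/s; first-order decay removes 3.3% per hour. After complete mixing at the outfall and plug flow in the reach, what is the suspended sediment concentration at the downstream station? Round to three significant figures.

7.98 mg/L

Mixed concentration C = ΣQC/ΣQ = (4.420·16.00 + 0.1000·111.0) / 4.520 = 81.82/4.520 = 18.10 mg/L.
Travel time t = 24.6·1000 / 0.28 = 87860 s = 24.40 h.
3.3%/h lost → k = −ln(1 − 0.033) = 0.03356 h⁻¹.
After decay, C = 18.10 × e^(−kt) = 18.10 × 0.4409 = 7.981 mg/L.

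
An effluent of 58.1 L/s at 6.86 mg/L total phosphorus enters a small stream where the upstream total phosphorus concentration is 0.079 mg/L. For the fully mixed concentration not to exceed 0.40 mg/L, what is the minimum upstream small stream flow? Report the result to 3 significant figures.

Set C_mix = 0.40: (Q·0.07900 + 58.10·6.860) / (Q + 58.10) = 0.40
→ Q = 58.10·(6.860 − 0.40)/(0.40 − 0.07900) = 1169 L/s.

1170 L/s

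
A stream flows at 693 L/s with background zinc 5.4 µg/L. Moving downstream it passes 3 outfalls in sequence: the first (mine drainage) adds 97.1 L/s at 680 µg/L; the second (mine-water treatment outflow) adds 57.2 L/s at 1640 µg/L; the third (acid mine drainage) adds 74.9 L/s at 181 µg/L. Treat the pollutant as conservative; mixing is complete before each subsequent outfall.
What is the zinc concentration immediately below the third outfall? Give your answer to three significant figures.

Outfall 1: combined Q = 790.1 L/s; C = (693.0·5.400 + 97.10·680.0)/790.1 = 88.31 µg/L.
Outfall 2: combined Q = 847.3 L/s; C = (790.1·88.31 + 57.20·1640)/847.3 = 193.1 µg/L.
Outfall 3: combined Q = 922.2 L/s; C = (847.3·193.1 + 74.90·181.0)/922.2 = 192.1 µg/L.

192 µg/L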